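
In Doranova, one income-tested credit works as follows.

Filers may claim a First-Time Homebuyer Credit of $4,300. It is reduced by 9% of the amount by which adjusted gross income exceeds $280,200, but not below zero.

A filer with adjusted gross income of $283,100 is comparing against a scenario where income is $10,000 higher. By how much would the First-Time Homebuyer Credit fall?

At $283,100 — 9% of the $2,900 excess over $280,200 is $261; credit = $4,300 − $261 = $4,039.
At $293,100 — 9% of the $12,900 excess over $280,200 is $1,161; credit = $4,300 − $1,161 = $3,139.
Lost: $4,039 − $3,139 = $900.

$900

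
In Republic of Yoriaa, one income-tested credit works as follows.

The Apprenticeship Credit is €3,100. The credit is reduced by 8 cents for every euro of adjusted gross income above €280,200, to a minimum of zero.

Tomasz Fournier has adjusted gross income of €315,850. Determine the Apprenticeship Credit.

Apprenticeship Credit: 8% of the €35,650 excess over €280,200 is €2,852; credit = €3,100 − €2,852 = €248.

€248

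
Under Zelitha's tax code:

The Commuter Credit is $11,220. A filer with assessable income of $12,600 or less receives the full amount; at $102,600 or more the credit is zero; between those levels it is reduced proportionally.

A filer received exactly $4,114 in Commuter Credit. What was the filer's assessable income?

$69,600

$4,114 is 4,114/11,220 of the full $11,220, so 7,106/11,220 of the $90,000 range has been used: income = $12,600 + $90,000 × 7,106/11,220 = $69,600.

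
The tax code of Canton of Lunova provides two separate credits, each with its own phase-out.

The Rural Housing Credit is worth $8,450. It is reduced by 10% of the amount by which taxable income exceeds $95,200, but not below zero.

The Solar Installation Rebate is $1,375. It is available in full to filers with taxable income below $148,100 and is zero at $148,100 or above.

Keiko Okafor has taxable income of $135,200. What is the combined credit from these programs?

$5,825

Rural Housing Credit: 10% of the $40,000 excess over $95,200 is $4,000; credit = $8,450 − $4,000 = $4,450.
Solar Installation Rebate: $135,200 is below the $148,100 cutoff, so the full $1,375 applies.
Total: $4,450 + $1,375 = $5,825.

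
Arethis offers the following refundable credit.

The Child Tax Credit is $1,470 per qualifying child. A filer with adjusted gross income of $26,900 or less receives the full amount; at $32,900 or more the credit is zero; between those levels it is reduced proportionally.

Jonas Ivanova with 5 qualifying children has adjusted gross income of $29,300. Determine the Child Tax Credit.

$4,410

Child Tax Credit: base = 5 × $1,470 = $7,350. $29,300 is $2,400 into a $6,000 phase-out range, leaving 3,600/6,000 of the credit: $7,350 × 3,600/6,000 = $4,410.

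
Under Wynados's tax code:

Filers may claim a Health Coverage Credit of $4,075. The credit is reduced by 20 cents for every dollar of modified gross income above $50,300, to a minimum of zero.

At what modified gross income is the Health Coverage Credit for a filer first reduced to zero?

The credit falls by 20% of each dollar above $50,300, so it reaches zero when the excess is $4,075 / 20% = $20,375: income = $50,300 + $20,375 = $70,675.

$70,675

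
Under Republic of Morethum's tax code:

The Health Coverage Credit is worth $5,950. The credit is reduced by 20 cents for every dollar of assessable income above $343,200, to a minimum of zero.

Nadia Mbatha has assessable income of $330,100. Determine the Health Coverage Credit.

$5,950

Health Coverage Credit: $330,100 is at or below the $343,200 threshold, so the full $5,950 applies.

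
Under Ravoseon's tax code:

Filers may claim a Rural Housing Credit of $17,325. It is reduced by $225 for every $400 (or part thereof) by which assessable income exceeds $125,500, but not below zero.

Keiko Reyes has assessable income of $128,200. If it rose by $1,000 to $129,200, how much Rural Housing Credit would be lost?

$675

At $128,200 — income exceeds $125,500 by $2,700, which is 7 full-or-partial $400 increments; reduction = 7 × $225 = $1,575, leaving $15,750.
At $129,200 — income exceeds $125,500 by $3,700, which is 10 full-or-partial $400 increments; reduction = 10 × $225 = $2,250, leaving $15,075.
Lost: $15,750 − $15,075 = $675.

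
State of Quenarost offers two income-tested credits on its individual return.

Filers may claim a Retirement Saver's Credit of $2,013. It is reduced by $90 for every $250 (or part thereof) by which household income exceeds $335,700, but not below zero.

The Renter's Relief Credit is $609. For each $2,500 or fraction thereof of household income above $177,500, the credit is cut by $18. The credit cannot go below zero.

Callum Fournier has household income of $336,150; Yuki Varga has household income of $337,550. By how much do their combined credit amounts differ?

Callum ($336,150): Retirement Saver's Credit: income exceeds $335,700 by $450, which is 2 full-or-partial $250 increments; reduction = 2 × $90 = $180, leaving $1,833. Renter's Relief Credit: income exceeds $177,500 by $158,650 → 64 increments × $18 = $1,152 ≥ base, so the credit is $0. total $1,833 + $0 = $1,833
Yuki ($337,550): Retirement Saver's Credit: income exceeds $335,700 by $1,850, which is 8 full-or-partial $250 increments; reduction = 8 × $90 = $720, leaving $1,293. Renter's Relief Credit: income exceeds $177,500 by $160,050 → 65 increments × $18 = $1,170 ≥ base, so the credit is $0. total $1,293 + $0 = $1,293
Difference: |$1,833 − $1,293| = $540.

$540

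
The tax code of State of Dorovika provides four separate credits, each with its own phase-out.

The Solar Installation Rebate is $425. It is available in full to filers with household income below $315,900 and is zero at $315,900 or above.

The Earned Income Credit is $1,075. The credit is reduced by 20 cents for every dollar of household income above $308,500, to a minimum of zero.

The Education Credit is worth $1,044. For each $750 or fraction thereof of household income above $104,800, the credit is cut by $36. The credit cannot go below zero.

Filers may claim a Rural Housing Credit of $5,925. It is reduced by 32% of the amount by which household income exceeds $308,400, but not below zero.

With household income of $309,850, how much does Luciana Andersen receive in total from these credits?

Solar Installation Rebate: $309,850 is below the $315,900 cutoff, so the full $425 applies.
Earned Income Credit: 20% of the $1,350 excess over $308,500 is $270; credit = $1,075 − $270 = $805.
Education Credit: income exceeds $104,800 by $205,050 → 274 increments × $36 = $9,864 ≥ base, so the credit is $0.
Rural Housing Credit: 32% of the $1,450 excess over $308,400 is $464; credit = $5,925 − $464 = $5,461.
Total: $425 + $805 + $0 + $5,461 = $6,691.

$6,691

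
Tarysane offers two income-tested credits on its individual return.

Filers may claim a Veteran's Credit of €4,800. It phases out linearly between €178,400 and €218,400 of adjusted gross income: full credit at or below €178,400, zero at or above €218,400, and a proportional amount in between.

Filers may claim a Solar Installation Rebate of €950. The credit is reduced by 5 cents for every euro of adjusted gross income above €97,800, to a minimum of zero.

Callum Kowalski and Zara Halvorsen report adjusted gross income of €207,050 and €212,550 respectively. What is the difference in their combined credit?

Callum (€207,050): Veteran's Credit: €207,050 is €28,650 into a €40,000 phase-out range, leaving 11,350/40,000 of the credit: €4,800 × 11,350/40,000 = €1,362. Solar Installation Rebate: 5% of the €109,250 excess over €97,800 is €5,462.50 ≥ base, so the credit is €0. total €1,362 + €0 = €1,362
Zara (€212,550): Veteran's Credit: €212,550 is €34,150 into a €40,000 phase-out range, leaving 5,850/40,000 of the credit: €4,800 × 5,850/40,000 = €702. Solar Installation Rebate: 5% of the €114,750 excess over €97,800 is €5,737.50 ≥ base, so the credit is €0. total €702 + €0 = €702
Difference: |€1,362 − €702| = €660.

€660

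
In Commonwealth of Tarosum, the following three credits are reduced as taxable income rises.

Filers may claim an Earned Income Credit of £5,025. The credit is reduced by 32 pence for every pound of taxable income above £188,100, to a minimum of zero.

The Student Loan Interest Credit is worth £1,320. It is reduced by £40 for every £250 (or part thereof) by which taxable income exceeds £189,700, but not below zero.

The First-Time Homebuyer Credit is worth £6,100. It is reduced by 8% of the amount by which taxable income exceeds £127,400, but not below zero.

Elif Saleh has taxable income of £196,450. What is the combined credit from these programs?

£3,169

Earned Income Credit: 32% of the £8,350 excess over £188,100 is £2,672; credit = £5,025 − £2,672 = £2,353.
Student Loan Interest Credit: income exceeds £189,700 by £6,750, which is 27 full-or-partial £250 increments; reduction = 27 × £40 = £1,080, leaving £240.
First-Time Homebuyer Credit: 8% of the £69,050 excess over £127,400 is £5,524; credit = £6,100 − £5,524 = £576.
Total: £2,353 + £240 + £576 = £3,169.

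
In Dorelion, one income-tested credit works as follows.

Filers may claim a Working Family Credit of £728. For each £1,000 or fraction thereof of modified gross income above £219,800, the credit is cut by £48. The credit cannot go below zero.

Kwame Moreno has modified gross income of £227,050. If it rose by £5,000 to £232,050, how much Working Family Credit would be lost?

At £227,050 — income exceeds £219,800 by £7,250, which is 8 full-or-partial £1,000 increments; reduction = 8 × £48 = £384, leaving £344.
At £232,050 — income exceeds £219,800 by £12,250, which is 13 full-or-partial £1,000 increments; reduction = 13 × £48 = £624, leaving £104.
Lost: £344 − £104 = £240.

£240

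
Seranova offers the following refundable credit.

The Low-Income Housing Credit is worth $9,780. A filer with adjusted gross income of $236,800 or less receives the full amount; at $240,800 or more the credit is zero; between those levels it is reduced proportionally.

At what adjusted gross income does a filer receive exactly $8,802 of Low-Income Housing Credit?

$8,802 is 8,802/9,780 of the full $9,780, so 978/9,780 of the $4,000 range has been used: income = $236,800 + $4,000 × 978/9,780 = $237,200.

$237,200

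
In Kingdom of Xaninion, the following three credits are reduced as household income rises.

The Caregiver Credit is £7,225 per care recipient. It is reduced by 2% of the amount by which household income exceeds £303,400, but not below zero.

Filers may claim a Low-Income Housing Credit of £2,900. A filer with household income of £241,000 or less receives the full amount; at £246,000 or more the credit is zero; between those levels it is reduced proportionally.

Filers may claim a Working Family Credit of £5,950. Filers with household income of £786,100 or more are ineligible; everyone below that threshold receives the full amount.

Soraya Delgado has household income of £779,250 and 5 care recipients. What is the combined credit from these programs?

£32,558

Caregiver Credit: base = 5 × £7,225 = £36,125. 2% of the £475,850 excess over £303,400 is £9,517; credit = £36,125 − £9,517 = £26,608.
Low-Income Housing Credit: £779,250 is at or above £246,000, so the credit is £0.
Working Family Credit: £779,250 is below the £786,100 cutoff, so the full £5,950 applies.
Total: £26,608 + £0 + £5,950 = £32,558.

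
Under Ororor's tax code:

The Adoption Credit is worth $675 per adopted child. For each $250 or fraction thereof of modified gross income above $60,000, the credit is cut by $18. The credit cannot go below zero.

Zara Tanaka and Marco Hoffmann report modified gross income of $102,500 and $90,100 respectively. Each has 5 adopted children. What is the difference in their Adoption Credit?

$882

Zara ($102,500): Adoption Credit: base = 5 × $675 = $3,375. income exceeds $60,000 by $42,500, which is 170 full-or-partial $250 increments; reduction = 170 × $18 = $3,060, leaving $315.
Marco ($90,100): Adoption Credit: base = 5 × $675 = $3,375. income exceeds $60,000 by $30,100, which is 121 full-or-partial $250 increments; reduction = 121 × $18 = $2,178, leaving $1,197.
Difference: |$315 − $1,197| = $882.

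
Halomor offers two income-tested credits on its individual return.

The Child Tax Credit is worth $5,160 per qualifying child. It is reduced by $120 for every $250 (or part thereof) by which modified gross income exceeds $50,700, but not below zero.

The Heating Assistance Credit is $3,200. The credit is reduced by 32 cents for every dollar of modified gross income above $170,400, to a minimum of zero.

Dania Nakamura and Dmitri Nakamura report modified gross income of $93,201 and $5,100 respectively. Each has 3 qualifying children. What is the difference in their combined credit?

Dania ($93,201): Child Tax Credit: base = 3 × $5,160 = $15,480. income exceeds $50,700 by $42,501 → 171 increments × $120 = $20,520 ≥ base, so the credit is $0. Heating Assistance Credit: $93,201 is at or below the $170,400 threshold, so the full $3,200 applies. total $0 + $3,200 = $3,200
Dmitri ($5,100): Child Tax Credit: base = 3 × $5,160 = $15,480. $5,100 is at or below the $50,700 threshold, so the full $15,480 applies. Heating Assistance Credit: $5,100 is at or below the $170,400 threshold, so the full $3,200 applies. total $15,480 + $3,200 = $18,680
Difference: |$3,200 − $18,680| = $15,480.

$15,480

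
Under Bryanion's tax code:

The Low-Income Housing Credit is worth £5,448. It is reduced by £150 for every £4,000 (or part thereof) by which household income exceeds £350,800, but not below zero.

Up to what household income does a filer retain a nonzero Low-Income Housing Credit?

£494,800

After 36 increments the reduction is 36 × £150 = £5,400, leaving £48; one more increment wipes it out. Increment 36 ends at excess 36 × £4,000 = £144,000, so the highest qualifying income is £350,800 + £144,000 = £494,800.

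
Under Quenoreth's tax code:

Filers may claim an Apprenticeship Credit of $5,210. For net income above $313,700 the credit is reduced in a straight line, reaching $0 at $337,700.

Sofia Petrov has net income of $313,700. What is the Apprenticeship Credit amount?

$5,210

Apprenticeship Credit: $313,700 is at or below the $313,700 threshold, so the full $5,210 applies.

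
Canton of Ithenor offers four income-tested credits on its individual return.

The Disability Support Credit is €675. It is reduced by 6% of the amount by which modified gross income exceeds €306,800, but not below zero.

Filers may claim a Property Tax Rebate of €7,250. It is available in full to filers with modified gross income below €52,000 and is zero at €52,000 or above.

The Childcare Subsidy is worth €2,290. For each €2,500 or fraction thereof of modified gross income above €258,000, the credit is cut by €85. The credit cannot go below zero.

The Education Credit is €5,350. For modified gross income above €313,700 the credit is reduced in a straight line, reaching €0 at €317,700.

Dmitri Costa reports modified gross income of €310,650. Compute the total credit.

Disability Support Credit: 6% of the €3,850 excess over €306,800 is €231; credit = €675 − €231 = €444.
Property Tax Rebate: €310,650 meets or exceeds the €52,000 cutoff, so the credit is €0.
Childcare Subsidy: income exceeds €258,000 by €52,650, which is 22 full-or-partial €2,500 increments; reduction = 22 × €85 = €1,870, leaving €420.
Education Credit: €310,650 is at or below the €313,700 threshold, so the full €5,350 applies.
Total: €444 + €0 + €420 + €5,350 = €6,214.

€6,214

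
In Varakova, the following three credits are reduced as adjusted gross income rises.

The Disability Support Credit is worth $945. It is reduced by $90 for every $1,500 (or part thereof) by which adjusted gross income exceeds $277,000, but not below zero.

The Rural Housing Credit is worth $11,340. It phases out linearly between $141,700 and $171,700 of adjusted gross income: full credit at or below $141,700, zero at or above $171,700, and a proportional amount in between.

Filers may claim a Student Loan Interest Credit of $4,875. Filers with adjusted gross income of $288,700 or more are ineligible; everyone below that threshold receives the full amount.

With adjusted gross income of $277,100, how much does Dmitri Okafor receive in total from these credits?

$5,730

Disability Support Credit: income exceeds $277,000 by $100, which is 1 full-or-partial $1,500 increment; reduction = 1 × $90 = $90, leaving $855.
Rural Housing Credit: $277,100 is at or above $171,700, so the credit is $0.
Student Loan Interest Credit: $277,100 is below the $288,700 cutoff, so the full $4,875 applies.
Total: $855 + $0 + $4,875 = $5,730.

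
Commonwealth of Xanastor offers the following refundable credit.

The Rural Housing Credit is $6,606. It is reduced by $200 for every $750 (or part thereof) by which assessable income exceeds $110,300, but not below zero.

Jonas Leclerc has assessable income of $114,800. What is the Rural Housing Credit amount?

$5,406

Rural Housing Credit: income exceeds $110,300 by $4,500, which is 6 full-or-partial $750 increments; reduction = 6 × $200 = $1,200, leaving $5,406.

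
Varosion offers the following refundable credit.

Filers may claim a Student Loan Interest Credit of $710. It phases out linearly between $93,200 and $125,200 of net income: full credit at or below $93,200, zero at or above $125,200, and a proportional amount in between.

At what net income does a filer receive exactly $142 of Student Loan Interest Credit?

$142 is 142/710 of the full $710, so 568/710 of the $32,000 range has been used: income = $93,200 + $32,000 × 568/710 = $118,800.

$118,800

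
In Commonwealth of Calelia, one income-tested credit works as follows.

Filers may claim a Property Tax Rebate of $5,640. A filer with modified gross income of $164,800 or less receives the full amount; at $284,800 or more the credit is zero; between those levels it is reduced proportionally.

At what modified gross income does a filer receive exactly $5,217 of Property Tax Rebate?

$173,800

$5,217 is 5,217/5,640 of the full $5,640, so 423/5,640 of the $120,000 range has been used: income = $164,800 + $120,000 × 423/5,640 = $173,800.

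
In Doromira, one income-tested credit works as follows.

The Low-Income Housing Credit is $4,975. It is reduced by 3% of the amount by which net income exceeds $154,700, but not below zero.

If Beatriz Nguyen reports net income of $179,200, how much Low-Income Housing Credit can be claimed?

$4,240

Low-Income Housing Credit: 3% of the $24,500 excess over $154,700 is $735; credit = $4,975 − $735 = $4,240.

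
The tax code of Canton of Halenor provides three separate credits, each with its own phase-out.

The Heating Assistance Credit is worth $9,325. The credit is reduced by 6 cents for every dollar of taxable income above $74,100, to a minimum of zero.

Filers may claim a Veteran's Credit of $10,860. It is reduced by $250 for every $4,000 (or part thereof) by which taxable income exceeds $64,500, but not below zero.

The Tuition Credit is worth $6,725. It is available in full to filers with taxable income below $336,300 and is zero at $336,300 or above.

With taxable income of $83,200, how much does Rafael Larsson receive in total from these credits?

Heating Assistance Credit: 6% of the $9,100 excess over $74,100 is $546; credit = $9,325 − $546 = $8,779.
Veteran's Credit: income exceeds $64,500 by $18,700, which is 5 full-or-partial $4,000 increments; reduction = 5 × $250 = $1,250, leaving $9,610.
Tuition Credit: $83,200 is below the $336,300 cutoff, so the full $6,725 applies.
Total: $8,779 + $9,610 + $6,725 = $25,114.

$25,114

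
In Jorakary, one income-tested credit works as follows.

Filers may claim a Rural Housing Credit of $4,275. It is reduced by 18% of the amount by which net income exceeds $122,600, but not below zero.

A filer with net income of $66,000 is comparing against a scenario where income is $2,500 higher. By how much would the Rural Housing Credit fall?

At $66,000 — $66,000 is at or below the $122,600 threshold, so the full $4,275 applies.
At $68,500 — $68,500 is at or below the $122,600 threshold, so the full $4,275 applies.
Lost: $4,275 − $4,275 = $0.

$0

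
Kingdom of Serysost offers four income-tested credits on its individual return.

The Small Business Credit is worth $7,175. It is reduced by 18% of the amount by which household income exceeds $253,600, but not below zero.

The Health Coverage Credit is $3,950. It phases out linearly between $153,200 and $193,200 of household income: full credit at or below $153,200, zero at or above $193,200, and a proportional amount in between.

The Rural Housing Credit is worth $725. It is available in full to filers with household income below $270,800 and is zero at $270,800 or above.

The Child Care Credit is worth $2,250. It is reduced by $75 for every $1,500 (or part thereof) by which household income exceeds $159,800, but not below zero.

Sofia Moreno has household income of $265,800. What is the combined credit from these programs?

Small Business Credit: 18% of the $12,200 excess over $253,600 is $2,196; credit = $7,175 − $2,196 = $4,979.
Health Coverage Credit: $265,800 is at or above $193,200, so the credit is $0.
Rural Housing Credit: $265,800 is below the $270,800 cutoff, so the full $725 applies.
Child Care Credit: income exceeds $159,800 by $106,000 → 71 increments × $75 = $5,325 ≥ base, so the credit is $0.
Total: $4,979 + $0 + $725 + $0 = $5,704.

$5,704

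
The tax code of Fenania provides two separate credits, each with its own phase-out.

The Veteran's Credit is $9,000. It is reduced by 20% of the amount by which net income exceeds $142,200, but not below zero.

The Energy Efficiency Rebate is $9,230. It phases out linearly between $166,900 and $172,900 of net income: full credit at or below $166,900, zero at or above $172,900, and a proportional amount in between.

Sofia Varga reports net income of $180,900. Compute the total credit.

$1,260

Veteran's Credit: 20% of the $38,700 excess over $142,200 is $7,740; credit = $9,000 − $7,740 = $1,260.
Energy Efficiency Rebate: $180,900 is at or above $172,900, so the credit is $0.
Total: $1,260 + $0 = $1,260.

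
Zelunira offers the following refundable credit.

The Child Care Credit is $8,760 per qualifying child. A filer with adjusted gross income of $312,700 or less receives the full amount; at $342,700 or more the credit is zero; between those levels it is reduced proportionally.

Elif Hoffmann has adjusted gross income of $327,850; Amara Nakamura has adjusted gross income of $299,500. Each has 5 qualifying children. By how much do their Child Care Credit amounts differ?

Elif ($327,850): Child Care Credit: base = 5 × $8,760 = $43,800. $327,850 is $15,150 into a $30,000 phase-out range, leaving 14,850/30,000 of the credit: $43,800 × 14,850/30,000 = $21,681.
Amara ($299,500): Child Care Credit: base = 5 × $8,760 = $43,800. $299,500 is at or below the $312,700 threshold, so the full $43,800 applies.
Difference: |$21,681 − $43,800| = $22,119.

$22,119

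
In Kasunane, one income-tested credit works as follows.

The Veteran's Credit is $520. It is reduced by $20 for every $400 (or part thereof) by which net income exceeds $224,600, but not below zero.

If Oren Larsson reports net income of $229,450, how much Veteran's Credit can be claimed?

Veteran's Credit: income exceeds $224,600 by $4,850, which is 13 full-or-partial $400 increments; reduction = 13 × $20 = $260, leaving $260.

$260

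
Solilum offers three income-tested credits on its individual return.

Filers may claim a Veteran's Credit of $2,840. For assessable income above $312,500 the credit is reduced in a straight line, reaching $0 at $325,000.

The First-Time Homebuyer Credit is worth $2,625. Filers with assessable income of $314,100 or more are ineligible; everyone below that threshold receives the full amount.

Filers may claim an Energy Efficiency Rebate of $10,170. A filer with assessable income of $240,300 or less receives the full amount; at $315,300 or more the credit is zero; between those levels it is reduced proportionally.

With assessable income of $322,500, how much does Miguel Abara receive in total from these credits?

Veteran's Credit: $322,500 is $10,000 into a $12,500 phase-out range, leaving 2,500/12,500 of the credit: $2,840 × 2,500/12,500 = $568.
First-Time Homebuyer Credit: $322,500 meets or exceeds the $314,100 cutoff, so the credit is $0.
Energy Efficiency Rebate: $322,500 is at or above $315,300, so the credit is $0.
Total: $568 + $0 + $0 = $568.

$568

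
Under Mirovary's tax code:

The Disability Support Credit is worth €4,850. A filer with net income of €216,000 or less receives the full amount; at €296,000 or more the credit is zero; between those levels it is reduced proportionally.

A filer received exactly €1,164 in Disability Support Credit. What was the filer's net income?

€276,800

€1,164 is 1,164/4,850 of the full €4,850, so 3,686/4,850 of the €80,000 range has been used: income = €216,000 + €80,000 × 3,686/4,850 = €276,800.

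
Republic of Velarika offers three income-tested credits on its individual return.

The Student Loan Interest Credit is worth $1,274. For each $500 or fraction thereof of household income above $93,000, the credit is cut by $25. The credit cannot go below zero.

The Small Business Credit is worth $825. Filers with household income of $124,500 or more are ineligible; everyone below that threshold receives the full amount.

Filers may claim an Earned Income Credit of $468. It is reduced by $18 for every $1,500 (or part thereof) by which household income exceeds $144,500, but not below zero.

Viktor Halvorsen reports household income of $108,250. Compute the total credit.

$1,792

Student Loan Interest Credit: income exceeds $93,000 by $15,250, which is 31 full-or-partial $500 increments; reduction = 31 × $25 = $775, leaving $499.
Small Business Credit: $108,250 is below the $124,500 cutoff, so the full $825 applies.
Earned Income Credit: $108,250 is at or below the $144,500 threshold, so the full $468 applies.
Total: $499 + $825 + $468 = $1,792.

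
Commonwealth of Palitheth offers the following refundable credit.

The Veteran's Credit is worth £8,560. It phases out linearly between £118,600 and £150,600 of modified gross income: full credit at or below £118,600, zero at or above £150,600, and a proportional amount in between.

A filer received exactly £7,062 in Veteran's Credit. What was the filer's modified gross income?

£124,200

£7,062 is 7,062/8,560 of the full £8,560, so 1,498/8,560 of the £32,000 range has been used: income = £118,600 + £32,000 × 1,498/8,560 = £124,200.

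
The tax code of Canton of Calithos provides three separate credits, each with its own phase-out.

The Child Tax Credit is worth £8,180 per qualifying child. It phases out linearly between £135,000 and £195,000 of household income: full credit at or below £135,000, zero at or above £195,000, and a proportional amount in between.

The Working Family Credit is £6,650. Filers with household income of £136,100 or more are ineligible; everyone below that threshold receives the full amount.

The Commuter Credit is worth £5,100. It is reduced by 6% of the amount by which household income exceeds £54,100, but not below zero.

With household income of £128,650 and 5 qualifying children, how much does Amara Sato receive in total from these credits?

£48,177

Child Tax Credit: base = 5 × £8,180 = £40,900. £128,650 is at or below the £135,000 threshold, so the full £40,900 applies.
Working Family Credit: £128,650 is below the £136,100 cutoff, so the full £6,650 applies.
Commuter Credit: 6% of the £74,550 excess over £54,100 is £4,473; credit = £5,100 − £4,473 = £627.
Total: £40,900 + £6,650 + £627 = £48,177.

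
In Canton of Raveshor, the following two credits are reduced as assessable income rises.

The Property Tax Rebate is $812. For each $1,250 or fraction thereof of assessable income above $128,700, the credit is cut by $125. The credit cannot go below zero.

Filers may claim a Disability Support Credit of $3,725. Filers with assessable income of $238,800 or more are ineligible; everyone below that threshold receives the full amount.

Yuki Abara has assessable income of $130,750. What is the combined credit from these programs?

$4,287

Property Tax Rebate: income exceeds $128,700 by $2,050, which is 2 full-or-partial $1,250 increments; reduction = 2 × $125 = $250, leaving $562.
Disability Support Credit: $130,750 is below the $238,800 cutoff, so the full $3,725 applies.
Total: $562 + $3,725 = $4,287.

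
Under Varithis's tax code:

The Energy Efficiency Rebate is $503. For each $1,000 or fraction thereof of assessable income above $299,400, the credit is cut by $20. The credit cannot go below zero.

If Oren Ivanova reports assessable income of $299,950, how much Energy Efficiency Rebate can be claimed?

$483

Energy Efficiency Rebate: income exceeds $299,400 by $550, which is 1 full-or-partial $1,000 increment; reduction = 1 × $20 = $20, leaving $483.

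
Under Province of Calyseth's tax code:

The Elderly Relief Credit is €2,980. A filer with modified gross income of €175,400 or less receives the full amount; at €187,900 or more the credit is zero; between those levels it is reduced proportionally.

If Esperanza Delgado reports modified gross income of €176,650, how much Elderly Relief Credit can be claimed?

€2,682

Elderly Relief Credit: €176,650 is €1,250 into a €12,500 phase-out range, leaving 11,250/12,500 of the credit: €2,980 × 11,250/12,500 = €2,682.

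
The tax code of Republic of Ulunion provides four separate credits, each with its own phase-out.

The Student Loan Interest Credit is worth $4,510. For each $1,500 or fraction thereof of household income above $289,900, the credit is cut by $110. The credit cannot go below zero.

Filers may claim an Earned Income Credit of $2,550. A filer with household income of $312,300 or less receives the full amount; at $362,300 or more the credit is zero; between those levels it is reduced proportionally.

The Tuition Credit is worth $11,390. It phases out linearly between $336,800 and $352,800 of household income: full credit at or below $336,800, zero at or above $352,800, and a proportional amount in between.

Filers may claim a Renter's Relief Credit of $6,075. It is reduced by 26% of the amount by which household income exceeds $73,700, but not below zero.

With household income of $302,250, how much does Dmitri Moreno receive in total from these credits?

$17,460

Student Loan Interest Credit: income exceeds $289,900 by $12,350, which is 9 full-or-partial $1,500 increments; reduction = 9 × $110 = $990, leaving $3,520.
Earned Income Credit: $302,250 is at or below the $312,300 threshold, so the full $2,550 applies.
Tuition Credit: $302,250 is at or below the $336,800 threshold, so the full $11,390 applies.
Renter's Relief Credit: 26% of the $228,550 excess over $73,700 is $59,423 ≥ base, so the credit is $0.
Total: $3,520 + $2,550 + $11,390 + $0 = $17,460.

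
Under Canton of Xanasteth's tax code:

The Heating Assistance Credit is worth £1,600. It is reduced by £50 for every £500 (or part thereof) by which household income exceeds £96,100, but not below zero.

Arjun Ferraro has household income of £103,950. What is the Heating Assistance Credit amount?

Heating Assistance Credit: income exceeds £96,100 by £7,850, which is 16 full-or-partial £500 increments; reduction = 16 × £50 = £800, leaving £800.

£800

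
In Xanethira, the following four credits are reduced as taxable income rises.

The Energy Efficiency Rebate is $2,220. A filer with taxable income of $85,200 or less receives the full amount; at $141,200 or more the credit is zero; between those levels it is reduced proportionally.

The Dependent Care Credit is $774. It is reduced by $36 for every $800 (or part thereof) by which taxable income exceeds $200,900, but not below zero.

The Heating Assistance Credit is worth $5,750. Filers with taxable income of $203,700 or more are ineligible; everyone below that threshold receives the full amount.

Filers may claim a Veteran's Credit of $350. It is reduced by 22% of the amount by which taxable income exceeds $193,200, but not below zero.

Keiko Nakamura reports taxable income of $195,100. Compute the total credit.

$6,524

Energy Efficiency Rebate: $195,100 is at or above $141,200, so the credit is $0.
Dependent Care Credit: $195,100 is at or below the $200,900 threshold, so the full $774 applies.
Heating Assistance Credit: $195,100 is below the $203,700 cutoff, so the full $5,750 applies.
Veteran's Credit: 22% of the $1,900 excess over $193,200 is $418 ≥ base, so the credit is $0.
Total: $0 + $774 + $5,750 + $0 = $6,524.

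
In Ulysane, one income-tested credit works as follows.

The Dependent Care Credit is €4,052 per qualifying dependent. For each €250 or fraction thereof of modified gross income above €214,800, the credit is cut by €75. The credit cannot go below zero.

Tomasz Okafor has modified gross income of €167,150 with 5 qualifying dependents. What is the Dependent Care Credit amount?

Dependent Care Credit: base = 5 × €4,052 = €20,260. €167,150 is at or below the €214,800 threshold, so the full €20,260 applies.

€20,260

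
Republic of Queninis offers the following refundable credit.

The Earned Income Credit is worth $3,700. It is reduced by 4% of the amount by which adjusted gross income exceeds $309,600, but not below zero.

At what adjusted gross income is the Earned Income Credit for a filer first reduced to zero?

The credit falls by 4% of each dollar above $309,600, so it reaches zero when the excess is $3,700 / 4% = $92,500: income = $309,600 + $92,500 = $402,100.

$402,100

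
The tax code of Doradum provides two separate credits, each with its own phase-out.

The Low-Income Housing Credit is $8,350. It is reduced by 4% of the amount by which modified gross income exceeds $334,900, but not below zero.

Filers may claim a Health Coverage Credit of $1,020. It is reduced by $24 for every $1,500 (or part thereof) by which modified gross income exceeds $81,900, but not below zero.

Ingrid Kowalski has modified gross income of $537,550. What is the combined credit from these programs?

Low-Income Housing Credit: 4% of the $202,650 excess over $334,900 is $8,106; credit = $8,350 − $8,106 = $244.
Health Coverage Credit: income exceeds $81,900 by $455,650 → 304 increments × $24 = $7,296 ≥ base, so the credit is $0.
Total: $244 + $0 = $244.

$244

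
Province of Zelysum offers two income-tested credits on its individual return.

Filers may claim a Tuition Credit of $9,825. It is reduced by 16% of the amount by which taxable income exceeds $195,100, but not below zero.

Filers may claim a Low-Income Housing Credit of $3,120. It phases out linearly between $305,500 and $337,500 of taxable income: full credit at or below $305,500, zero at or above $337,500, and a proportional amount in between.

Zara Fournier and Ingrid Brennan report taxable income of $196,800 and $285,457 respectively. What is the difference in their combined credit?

$9,553

Zara ($196,800): Tuition Credit: 16% of the $1,700 excess over $195,100 is $272; credit = $9,825 − $272 = $9,553. Low-Income Housing Credit: $196,800 is at or below the $305,500 threshold, so the full $3,120 applies. total $9,553 + $3,120 = $12,673
Ingrid ($285,457): Tuition Credit: 16% of the $90,357 excess over $195,100 is $14,457.12 ≥ base, so the credit is $0. Low-Income Housing Credit: $285,457 is at or below the $305,500 threshold, so the full $3,120 applies. total $0 + $3,120 = $3,120
Difference: |$12,673 − $3,120| = $9,553.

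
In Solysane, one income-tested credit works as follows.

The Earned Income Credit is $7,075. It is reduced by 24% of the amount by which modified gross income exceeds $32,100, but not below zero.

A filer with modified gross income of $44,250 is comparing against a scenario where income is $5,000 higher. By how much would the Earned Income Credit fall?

$1,200

At $44,250 — 24% of the $12,150 excess over $32,100 is $2,916; credit = $7,075 − $2,916 = $4,159.
At $49,250 — 24% of the $17,150 excess over $32,100 is $4,116; credit = $7,075 − $4,116 = $2,959.
Lost: $4,159 − $2,959 = $1,200.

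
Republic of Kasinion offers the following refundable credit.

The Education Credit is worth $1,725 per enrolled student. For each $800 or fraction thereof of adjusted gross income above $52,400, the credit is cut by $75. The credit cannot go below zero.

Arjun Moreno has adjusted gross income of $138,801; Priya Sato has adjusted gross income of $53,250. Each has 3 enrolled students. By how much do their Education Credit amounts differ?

Arjun ($138,801): Education Credit: base = 3 × $1,725 = $5,175. income exceeds $52,400 by $86,401 → 109 increments × $75 = $8,175 ≥ base, so the credit is $0.
Priya ($53,250): Education Credit: base = 3 × $1,725 = $5,175. income exceeds $52,400 by $850, which is 2 full-or-partial $800 increments; reduction = 2 × $75 = $150, leaving $5,025.
Difference: |$0 − $5,025| = $5,025.

$5,025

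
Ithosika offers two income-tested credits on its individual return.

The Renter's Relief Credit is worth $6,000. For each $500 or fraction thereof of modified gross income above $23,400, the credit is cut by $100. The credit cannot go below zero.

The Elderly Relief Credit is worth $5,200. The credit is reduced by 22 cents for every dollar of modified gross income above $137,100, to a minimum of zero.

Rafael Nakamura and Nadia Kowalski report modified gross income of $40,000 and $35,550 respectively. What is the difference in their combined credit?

$900

Rafael ($40,000): Renter's Relief Credit: income exceeds $23,400 by $16,600, which is 34 full-or-partial $500 increments; reduction = 34 × $100 = $3,400, leaving $2,600. Elderly Relief Credit: $40,000 is at or below the $137,100 threshold, so the full $5,200 applies. total $2,600 + $5,200 = $7,800
Nadia ($35,550): Renter's Relief Credit: income exceeds $23,400 by $12,150, which is 25 full-or-partial $500 increments; reduction = 25 × $100 = $2,500, leaving $3,500. Elderly Relief Credit: $35,550 is at or below the $137,100 threshold, so the full $5,200 applies. total $3,500 + $5,200 = $8,700
Difference: |$7,800 − $8,700| = $900.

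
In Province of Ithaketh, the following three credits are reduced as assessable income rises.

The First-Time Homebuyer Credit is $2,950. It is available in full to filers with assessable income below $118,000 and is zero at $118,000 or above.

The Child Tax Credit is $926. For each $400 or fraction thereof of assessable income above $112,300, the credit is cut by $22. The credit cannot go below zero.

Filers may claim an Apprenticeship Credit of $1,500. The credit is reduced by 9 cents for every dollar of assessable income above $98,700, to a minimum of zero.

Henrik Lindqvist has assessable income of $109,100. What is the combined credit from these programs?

First-Time Homebuyer Credit: $109,100 is below the $118,000 cutoff, so the full $2,950 applies.
Child Tax Credit: $109,100 is at or below the $112,300 threshold, so the full $926 applies.
Apprenticeship Credit: 9% of the $10,400 excess over $98,700 is $936; credit = $1,500 − $936 = $564.
Total: $2,950 + $926 + $564 = $4,440.

$4,440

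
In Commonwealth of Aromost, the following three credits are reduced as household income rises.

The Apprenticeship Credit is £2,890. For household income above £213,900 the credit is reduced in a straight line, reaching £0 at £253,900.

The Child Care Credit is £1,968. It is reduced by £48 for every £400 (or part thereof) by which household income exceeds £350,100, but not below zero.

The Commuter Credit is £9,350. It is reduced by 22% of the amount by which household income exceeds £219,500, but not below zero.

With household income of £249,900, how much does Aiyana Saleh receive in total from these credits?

£4,919

Apprenticeship Credit: £249,900 is £36,000 into a £40,000 phase-out range, leaving 4,000/40,000 of the credit: £2,890 × 4,000/40,000 = £289.
Child Care Credit: £249,900 is at or below the £350,100 threshold, so the full £1,968 applies.
Commuter Credit: 22% of the £30,400 excess over £219,500 is £6,688; credit = £9,350 − £6,688 = £2,662.
Total: £289 + £1,968 + £2,662 = £4,919.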